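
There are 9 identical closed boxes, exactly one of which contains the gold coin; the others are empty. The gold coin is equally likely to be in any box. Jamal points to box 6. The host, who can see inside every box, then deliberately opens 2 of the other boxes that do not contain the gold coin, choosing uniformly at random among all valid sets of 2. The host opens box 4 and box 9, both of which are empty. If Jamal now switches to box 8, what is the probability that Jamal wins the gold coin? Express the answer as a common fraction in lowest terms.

Consider each possible location of the gold coin in turn.
If it is in any of boxes 1, 2, 3, 5, 7, and 8 (prior 1/9 each): the host has 21 equally likely choices, so probability 1/21; weight (1/9)·(1/21) = 1/189 each.
If it is in either of boxes 4 and 9 (prior 1/9 each): that box was opened and seen not to hold the prize — ruled out; weight (1/9)·0 = 0 each.
If it is in box 6 (prior 1/9): the host has 28 equally likely choices, so probability 1/28; weight (1/9)·(1/28) = 1/252.
The weights sum to 1/28.
So P(the gold coin in box 8 | the host opened box 4 and box 9) = (1/189) / (1/28) = 4/27.

4/27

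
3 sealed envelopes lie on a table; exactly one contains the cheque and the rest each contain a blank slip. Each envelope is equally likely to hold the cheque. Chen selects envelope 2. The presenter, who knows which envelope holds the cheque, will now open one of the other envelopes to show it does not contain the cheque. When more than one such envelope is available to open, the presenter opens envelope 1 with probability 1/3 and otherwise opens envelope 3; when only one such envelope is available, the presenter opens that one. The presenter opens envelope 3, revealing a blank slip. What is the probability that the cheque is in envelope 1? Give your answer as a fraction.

3/5

Apply Bayes' rule, conditioning on where the cheque actually is.
If it is in envelope 1 (prior 1/3): only envelope 3 is available, probability 1; weight (1/3)·1 = 1/3.
If it is in envelope 2 (prior 1/3): envelope 1 is available but not opened, probability 2/3; weight (1/3)·(2/3) = 2/9.
If it is in envelope 3 (prior 1/3): the presenter opened envelope 3, so this case is ruled out; weight (1/3)·0 = 0.
The weights sum to 5/9.
So P(the cheque in envelope 1 | the presenter opened envelope 3) = (1/3) / (5/9) = 3/5.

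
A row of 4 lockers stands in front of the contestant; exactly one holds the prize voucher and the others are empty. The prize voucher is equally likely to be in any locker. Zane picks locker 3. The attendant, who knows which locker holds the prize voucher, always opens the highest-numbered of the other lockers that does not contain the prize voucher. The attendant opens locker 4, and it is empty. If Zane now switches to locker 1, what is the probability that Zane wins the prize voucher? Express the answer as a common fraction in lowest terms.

1/3

Apply Bayes' rule, conditioning on where the prize voucher actually is.
If it is in any of lockers 1, 2, and 3 (prior 1/4 each): locker 4 is the highest-numbered option available, probability 1; weight (1/4)·1 = 1/4 each.
If it is in locker 4 (prior 1/4): the attendant opened locker 4, so this case is ruled out; weight (1/4)·0 = 0.
The weights sum to 3/4.
So P(the prize voucher in locker 1 | the attendant opened locker 4) = (1/4) / (3/4) = 1/3.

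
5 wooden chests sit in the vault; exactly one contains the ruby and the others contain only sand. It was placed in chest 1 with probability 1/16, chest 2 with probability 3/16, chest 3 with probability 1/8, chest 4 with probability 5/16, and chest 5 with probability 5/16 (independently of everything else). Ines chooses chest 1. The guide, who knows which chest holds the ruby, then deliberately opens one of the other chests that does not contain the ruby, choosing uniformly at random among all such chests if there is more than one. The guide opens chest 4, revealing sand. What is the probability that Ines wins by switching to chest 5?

Consider each possible location of the ruby in turn.
If it is in chest 1 (prior 1/16): the guide has 4 equally likely choices, so probability 1/4; weight (1/16)·(1/4) = 1/64.
If it is in chest 2 (prior 3/16): the guide has 3 equally likely choices, so probability 1/3; weight (3/16)·(1/3) = 1/16.
If it is in chest 3 (prior 1/8): the guide has 3 equally likely choices, so probability 1/3; weight (1/8)·(1/3) = 1/24.
If it is in chest 4 (prior 5/16): the guide opened chest 4, so this case is ruled out; weight (5/16)·0 = 0.
If it is in chest 5 (prior 5/16): the guide has 3 equally likely choices, so probability 1/3; weight (5/16)·(1/3) = 5/48.
The weights sum to 43/192.
So P(the ruby in chest 5 | the guide opened chest 4) = (5/48) / (43/192) = 20/43.

20/43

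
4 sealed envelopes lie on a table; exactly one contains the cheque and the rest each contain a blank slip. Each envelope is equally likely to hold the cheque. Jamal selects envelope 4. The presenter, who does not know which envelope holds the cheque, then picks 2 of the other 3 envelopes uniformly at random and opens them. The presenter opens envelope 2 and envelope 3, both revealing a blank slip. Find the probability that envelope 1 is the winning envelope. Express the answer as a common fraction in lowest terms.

1/2

Condition on the true location of the cheque.
If it is in either of envelopes 1 and 4 (prior 1/4 each): the presenter picks exactly this set with probability 1/3 regardless, and none is the prize; weight (1/4)·(1/3) = 1/12 each.
If it is in either of envelopes 2 and 3 (prior 1/4 each): that envelope was opened and seen not to hold the prize — ruled out; weight (1/4)·0 = 0 each.
The weights sum to 1/6.
So P(the cheque in envelope 1 | the presenter opened envelope 2 and envelope 3) = (1/12) / (1/6) = 1/2.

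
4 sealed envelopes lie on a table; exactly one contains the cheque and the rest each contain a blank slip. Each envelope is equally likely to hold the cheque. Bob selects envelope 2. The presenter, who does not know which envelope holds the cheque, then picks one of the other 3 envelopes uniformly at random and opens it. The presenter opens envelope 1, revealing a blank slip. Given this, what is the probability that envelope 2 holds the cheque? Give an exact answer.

Condition on the true location of the cheque.
If it is in envelope 1 (prior 1/4): the presenter opened envelope 1, so this case is ruled out; weight (1/4)·0 = 0.
If it is in any of envelopes 2, 3, and 4 (prior 1/4 each): the presenter picks envelope 1 with probability 1/3 regardless, and it is not the prize; weight (1/4)·(1/3) = 1/12 each.
The weights sum to 1/4.
So P(the cheque in envelope 2 | the presenter opened envelope 1) = (1/12) / (1/4) = 1/3.

1/3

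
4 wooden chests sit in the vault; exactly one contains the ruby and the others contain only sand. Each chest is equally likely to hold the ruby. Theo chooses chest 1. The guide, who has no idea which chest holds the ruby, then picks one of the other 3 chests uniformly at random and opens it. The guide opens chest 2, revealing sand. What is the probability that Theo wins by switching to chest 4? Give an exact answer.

Because the guide chose which chest to open without knowing where the ruby is, the choice is independent of the prize location. Learning that chest 2 does not hold the ruby simply rules out that one location and leaves the remaining 3 chests still equally likely by symmetry.
So P(the ruby in chest 4) = 1/3.

1/3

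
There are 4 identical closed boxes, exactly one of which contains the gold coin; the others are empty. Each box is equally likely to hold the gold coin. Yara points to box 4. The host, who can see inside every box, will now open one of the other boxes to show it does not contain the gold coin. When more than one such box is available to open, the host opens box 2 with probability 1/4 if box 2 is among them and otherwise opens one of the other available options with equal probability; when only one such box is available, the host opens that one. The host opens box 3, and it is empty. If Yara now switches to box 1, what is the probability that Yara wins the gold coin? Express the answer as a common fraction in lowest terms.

Consider each possible location of the gold coin in turn.
If it is in box 1 (prior 1/4): box 2 is available but not opened, probability 3/4; weight (1/4)·(3/4) = 3/16.
If it is in box 2 (prior 1/4): box 2 holds the prize so is unavailable; the host chooses uniformly among the 2 others, probability 1/2; weight (1/4)·(1/2) = 1/8.
If it is in box 3 (prior 1/4): the host opened box 3, so this case is ruled out; weight (1/4)·0 = 0.
If it is in box 4 (prior 1/4): box 2 is available but not opened; box 3 gets probability (1 − 1/4)/2 = 3/8; weight (1/4)·(3/8) = 3/32.
The weights sum to 13/32.
So P(the gold coin in box 1 | the host opened box 3) = (3/16) / (13/32) = 6/13.

6/13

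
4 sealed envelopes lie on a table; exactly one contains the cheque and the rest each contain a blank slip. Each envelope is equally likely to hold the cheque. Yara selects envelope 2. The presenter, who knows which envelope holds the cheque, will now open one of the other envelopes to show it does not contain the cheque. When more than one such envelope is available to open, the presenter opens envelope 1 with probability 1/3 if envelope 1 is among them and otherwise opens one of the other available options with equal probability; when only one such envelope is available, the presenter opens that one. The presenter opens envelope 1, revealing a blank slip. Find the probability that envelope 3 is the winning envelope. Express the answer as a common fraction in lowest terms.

Apply Bayes' rule, conditioning on where the cheque actually is.
If it is in envelope 1 (prior 1/4): the presenter opened envelope 1, so this case is ruled out; weight (1/4)·0 = 0.
If it is in any of envelopes 2, 3, and 4 (prior 1/4 each): envelope 1 is available, opened with probability 1/3; weight (1/4)·(1/3) = 1/12 each.
The weights sum to 1/4.
So P(the cheque in envelope 3 | the presenter opened envelope 1) = (1/12) / (1/4) = 1/3.

1/3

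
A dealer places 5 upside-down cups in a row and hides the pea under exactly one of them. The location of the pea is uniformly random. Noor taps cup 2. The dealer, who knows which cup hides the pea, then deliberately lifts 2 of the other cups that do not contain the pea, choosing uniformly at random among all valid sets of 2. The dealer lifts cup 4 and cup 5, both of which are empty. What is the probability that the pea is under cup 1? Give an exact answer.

2/5

Condition on the true location of the pea.
If it is under either of cups 1 and 3 (prior 1/5 each): the dealer has 3 equally likely choices, so probability 1/3; weight (1/5)·(1/3) = 1/15 each.
If it is under cup 2 (prior 1/5): the dealer has 6 equally likely choices, so probability 1/6; weight (1/5)·(1/6) = 1/30.
If it is under either of cups 4 and 5 (prior 1/5 each): that cup was opened and seen not to hold the prize — ruled out; weight (1/5)·0 = 0 each.
The weights sum to 1/6.
So P(the pea under cup 1 | the dealer opened cup 4 and cup 5) = (1/15) / (1/6) = 2/5.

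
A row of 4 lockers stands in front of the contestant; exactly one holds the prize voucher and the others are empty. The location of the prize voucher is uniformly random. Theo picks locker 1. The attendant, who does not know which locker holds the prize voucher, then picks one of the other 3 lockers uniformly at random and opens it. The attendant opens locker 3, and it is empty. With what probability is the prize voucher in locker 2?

1/3

Apply Bayes' rule, conditioning on where the prize voucher actually is.
If it is in any of lockers 1, 2, and 4 (prior 1/4 each): the attendant picks locker 3 with probability 1/3 regardless, and it is not the prize; weight (1/4)·(1/3) = 1/12 each.
If it is in locker 3 (prior 1/4): the attendant opened locker 3, so this case is ruled out; weight (1/4)·0 = 0.
The weights sum to 1/4.
So P(the prize voucher in locker 2 | the attendant opened locker 3) = (1/12) / (1/4) = 1/3.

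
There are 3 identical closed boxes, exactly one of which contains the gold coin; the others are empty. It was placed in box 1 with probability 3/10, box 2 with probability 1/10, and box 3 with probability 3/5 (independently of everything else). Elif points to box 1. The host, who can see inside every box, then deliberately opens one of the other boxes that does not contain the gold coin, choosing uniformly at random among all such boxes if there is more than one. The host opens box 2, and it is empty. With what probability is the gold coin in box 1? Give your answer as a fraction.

1/5

Condition on the true location of the gold coin.
If it is in box 1 (prior 3/10): the host has 2 equally likely choices, so probability 1/2; weight (3/10)·(1/2) = 3/20.
If it is in box 2 (prior 1/10): the host opened box 2, so this case is ruled out; weight (1/10)·0 = 0.
If it is in box 3 (prior 3/5): the host has no choice, probability 1; weight (3/5)·1 = 3/5.
The weights sum to 3/4.
So P(the gold coin in box 1 | the host opened box 2) = (3/20) / (3/4) = 1/5.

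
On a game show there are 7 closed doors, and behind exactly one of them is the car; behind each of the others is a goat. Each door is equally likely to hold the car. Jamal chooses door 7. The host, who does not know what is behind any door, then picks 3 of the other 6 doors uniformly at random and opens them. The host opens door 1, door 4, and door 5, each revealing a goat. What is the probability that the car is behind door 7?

Because the host chose which doors to open without knowing where the car is, the choice is independent of the prize location. Learning that none of the 3 opened doors holds the car simply rules out those 3 locations and leaves the remaining 4 doors still equally likely by symmetry.
So P(the car behind door 7) = 1/4.

1/4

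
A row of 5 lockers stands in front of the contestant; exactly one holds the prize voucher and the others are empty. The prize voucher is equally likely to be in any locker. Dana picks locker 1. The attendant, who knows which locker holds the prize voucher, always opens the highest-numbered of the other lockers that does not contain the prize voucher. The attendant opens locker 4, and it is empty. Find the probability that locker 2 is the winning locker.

Consider each possible location of the prize voucher in turn.
If it is in any of lockers 1, 2, and 3 (prior 1/5 each): the attendant would have opened locker 5 instead, probability 0; weight (1/5)·0 = 0 each.
If it is in locker 4 (prior 1/5): the attendant opened locker 4, so this case is ruled out; weight (1/5)·0 = 0.
If it is in locker 5 (prior 1/5): locker 4 is the highest-numbered option available, probability 1; weight (1/5)·1 = 1/5.
The weights sum to 1/5.
So P(the prize voucher in locker 2 | the attendant opened locker 4) = 0 / (1/5) = 0.

0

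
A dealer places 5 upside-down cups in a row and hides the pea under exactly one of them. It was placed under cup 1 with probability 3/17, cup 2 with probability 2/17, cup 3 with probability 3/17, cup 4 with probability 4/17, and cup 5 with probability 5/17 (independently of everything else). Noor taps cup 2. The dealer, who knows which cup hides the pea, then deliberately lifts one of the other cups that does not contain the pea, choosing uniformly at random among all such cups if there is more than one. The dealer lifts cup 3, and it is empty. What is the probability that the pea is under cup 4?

8/27

Condition on the true location of the pea.
If it is under cup 1 (prior 3/17): the dealer has 3 equally likely choices, so probability 1/3; weight (3/17)·(1/3) = 1/17.
If it is under cup 2 (prior 2/17): the dealer has 4 equally likely choices, so probability 1/4; weight (2/17)·(1/4) = 1/34.
If it is under cup 3 (prior 3/17): the dealer opened cup 3, so this case is ruled out; weight (3/17)·0 = 0.
If it is under cup 4 (prior 4/17): the dealer has 3 equally likely choices, so probability 1/3; weight (4/17)·(1/3) = 4/51.
If it is under cup 5 (prior 5/17): the dealer has 3 equally likely choices, so probability 1/3; weight (5/17)·(1/3) = 5/51.
The weights sum to 9/34.
So P(the pea under cup 4 | the dealer opened cup 3) = (4/51) / (9/34) = 8/27.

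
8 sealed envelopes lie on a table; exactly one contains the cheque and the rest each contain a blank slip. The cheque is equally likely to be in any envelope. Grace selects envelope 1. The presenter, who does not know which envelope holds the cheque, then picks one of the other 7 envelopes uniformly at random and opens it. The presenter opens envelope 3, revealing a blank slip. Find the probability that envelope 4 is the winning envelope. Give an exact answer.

Because the presenter chose which envelope to open without knowing where the cheque is, the choice is independent of the prize location. Learning that envelope 3 does not hold the cheque simply rules out that one location and leaves the remaining 7 envelopes still equally likely by symmetry.
So P(the cheque in envelope 4) = 1/7.

1/7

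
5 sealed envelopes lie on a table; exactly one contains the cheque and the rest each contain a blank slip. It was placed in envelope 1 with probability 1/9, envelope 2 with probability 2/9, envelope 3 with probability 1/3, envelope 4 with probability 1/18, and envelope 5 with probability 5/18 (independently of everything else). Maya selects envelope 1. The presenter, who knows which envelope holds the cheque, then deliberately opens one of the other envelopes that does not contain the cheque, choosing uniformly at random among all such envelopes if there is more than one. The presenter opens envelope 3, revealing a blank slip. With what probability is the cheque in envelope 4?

2/23

Consider each possible location of the cheque in turn.
If it is in envelope 1 (prior 1/9): the presenter has 4 equally likely choices, so probability 1/4; weight (1/9)·(1/4) = 1/36.
If it is in envelope 2 (prior 2/9): the presenter has 3 equally likely choices, so probability 1/3; weight (2/9)·(1/3) = 2/27.
If it is in envelope 3 (prior 1/3): the presenter opened envelope 3, so this case is ruled out; weight (1/3)·0 = 0.
If it is in envelope 4 (prior 1/18): the presenter has 3 equally likely choices, so probability 1/3; weight (1/18)·(1/3) = 1/54.
If it is in envelope 5 (prior 5/18): the presenter has 3 equally likely choices, so probability 1/3; weight (5/18)·(1/3) = 5/54.
The weights sum to 23/108.
So P(the cheque in envelope 4 | the presenter opened envelope 3) = (1/54) / (23/108) = 2/23.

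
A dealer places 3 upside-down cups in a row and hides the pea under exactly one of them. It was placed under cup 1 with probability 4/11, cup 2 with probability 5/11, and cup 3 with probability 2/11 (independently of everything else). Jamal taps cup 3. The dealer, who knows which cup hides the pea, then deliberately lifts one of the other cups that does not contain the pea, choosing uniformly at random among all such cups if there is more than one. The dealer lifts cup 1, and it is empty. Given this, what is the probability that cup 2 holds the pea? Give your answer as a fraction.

5/6

Consider each possible location of the pea in turn.
If it is under cup 1 (prior 4/11): the dealer opened cup 1, so this case is ruled out; weight (4/11)·0 = 0.
If it is under cup 2 (prior 5/11): the dealer has no choice, probability 1; weight (5/11)·1 = 5/11.
If it is under cup 3 (prior 2/11): the dealer has 2 equally likely choices, so probability 1/2; weight (2/11)·(1/2) = 1/11.
The weights sum to 6/11.
So P(the pea under cup 2 | the dealer opened cup 1) = (5/11) / (6/11) = 5/6.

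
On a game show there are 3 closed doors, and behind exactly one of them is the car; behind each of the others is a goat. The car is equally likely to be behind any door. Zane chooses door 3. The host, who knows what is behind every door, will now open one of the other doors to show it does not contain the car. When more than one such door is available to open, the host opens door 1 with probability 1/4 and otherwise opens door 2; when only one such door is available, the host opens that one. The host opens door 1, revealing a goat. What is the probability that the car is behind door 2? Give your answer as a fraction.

4/5

Condition on the true location of the car.
If it is behind door 1 (prior 1/3): the host opened door 1, so this case is ruled out; weight (1/3)·0 = 0.
If it is behind door 2 (prior 1/3): only door 1 is available, probability 1; weight (1/3)·1 = 1/3.
If it is behind door 3 (prior 1/3): door 1 is available, opened with probability 1/4; weight (1/3)·(1/4) = 1/12.
The weights sum to 5/12.
So P(the car behind door 2 | the host opened door 1) = (1/3) / (5/12) = 4/5.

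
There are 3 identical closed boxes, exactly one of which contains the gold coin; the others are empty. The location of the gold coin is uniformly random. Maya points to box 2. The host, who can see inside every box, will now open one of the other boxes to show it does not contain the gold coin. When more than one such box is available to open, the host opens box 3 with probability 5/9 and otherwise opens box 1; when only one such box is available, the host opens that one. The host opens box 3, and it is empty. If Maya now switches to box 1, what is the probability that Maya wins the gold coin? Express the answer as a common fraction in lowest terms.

9/14

Consider each possible location of the gold coin in turn.
If it is in box 1 (prior 1/3): only box 3 is available, probability 1; weight (1/3)·1 = 1/3.
If it is in box 2 (prior 1/3): box 3 is available, opened with probability 5/9; weight (1/3)·(5/9) = 5/27.
If it is in box 3 (prior 1/3): the host opened box 3, so this case is ruled out; weight (1/3)·0 = 0.
The weights sum to 14/27.
So P(the gold coin in box 1 | the host opened box 3) = (1/3) / (14/27) = 9/14.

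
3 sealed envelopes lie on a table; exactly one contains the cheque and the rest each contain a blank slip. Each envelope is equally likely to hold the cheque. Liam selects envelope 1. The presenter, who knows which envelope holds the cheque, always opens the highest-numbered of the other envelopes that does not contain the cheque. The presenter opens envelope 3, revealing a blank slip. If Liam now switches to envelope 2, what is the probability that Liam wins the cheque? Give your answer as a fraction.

Consider each possible location of the cheque in turn.
If it is in either of envelopes 1 and 2 (prior 1/3 each): envelope 3 is the highest-numbered option available, probability 1; weight (1/3)·1 = 1/3 each.
If it is in envelope 3 (prior 1/3): the presenter opened envelope 3, so this case is ruled out; weight (1/3)·0 = 0.
The weights sum to 2/3.
So P(the cheque in envelope 2 | the presenter opened envelope 3) = (1/3) / (2/3) = 1/2.

1/2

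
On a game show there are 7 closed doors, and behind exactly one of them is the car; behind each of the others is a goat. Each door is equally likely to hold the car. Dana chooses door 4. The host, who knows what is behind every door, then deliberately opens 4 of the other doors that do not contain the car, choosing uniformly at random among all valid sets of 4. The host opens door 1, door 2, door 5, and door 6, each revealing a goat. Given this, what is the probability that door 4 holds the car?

Apply Bayes' rule, conditioning on where the car actually is.
If it is behind any of doors 1, 2, 5, and 6 (prior 1/7 each): that door was opened and seen not to hold the prize — ruled out; weight (1/7)·0 = 0 each.
If it is behind either of doors 3 and 7 (prior 1/7 each): the host has 5 equally likely choices, so probability 1/5; weight (1/7)·(1/5) = 1/35 each.
If it is behind door 4 (prior 1/7): the host has 15 equally likely choices, so probability 1/15; weight (1/7)·(1/15) = 1/105.
The weights sum to 1/15.
So P(the car behind door 4 | the host opened door 1, door 2, door 5, and door 6) = (1/105) / (1/15) = 1/7.

1/7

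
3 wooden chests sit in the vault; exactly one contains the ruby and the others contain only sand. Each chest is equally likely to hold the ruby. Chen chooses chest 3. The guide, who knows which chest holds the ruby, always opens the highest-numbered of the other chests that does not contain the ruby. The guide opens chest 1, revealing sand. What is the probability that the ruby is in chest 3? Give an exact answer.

Apply Bayes' rule, conditioning on where the ruby actually is.
If it is in chest 1 (prior 1/3): the guide opened chest 1, so this case is ruled out; weight (1/3)·0 = 0.
If it is in chest 2 (prior 1/3): chest 1 is the highest-numbered option available, probability 1; weight (1/3)·1 = 1/3.
If it is in chest 3 (prior 1/3): the guide would have opened chest 2 instead, probability 0; weight (1/3)·0 = 0.
The weights sum to 1/3.
So P(the ruby in chest 3 | the guide opened chest 1) = 0 / (1/3) = 0.

0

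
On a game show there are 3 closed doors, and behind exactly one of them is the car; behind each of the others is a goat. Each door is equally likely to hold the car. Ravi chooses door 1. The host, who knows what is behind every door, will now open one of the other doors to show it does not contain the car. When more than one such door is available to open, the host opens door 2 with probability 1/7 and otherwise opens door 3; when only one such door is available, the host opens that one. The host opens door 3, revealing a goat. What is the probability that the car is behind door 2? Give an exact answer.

7/13

Apply Bayes' rule, conditioning on where the car actually is.
If it is behind door 1 (prior 1/3): door 2 is available but not opened, probability 6/7; weight (1/3)·(6/7) = 2/7.
If it is behind door 2 (prior 1/3): only door 3 is available, probability 1; weight (1/3)·1 = 1/3.
If it is behind door 3 (prior 1/3): the host opened door 3, so this case is ruled out; weight (1/3)·0 = 0.
The weights sum to 13/21.
So P(the car behind door 2 | the host opened door 3) = (1/3) / (13/21) = 7/13.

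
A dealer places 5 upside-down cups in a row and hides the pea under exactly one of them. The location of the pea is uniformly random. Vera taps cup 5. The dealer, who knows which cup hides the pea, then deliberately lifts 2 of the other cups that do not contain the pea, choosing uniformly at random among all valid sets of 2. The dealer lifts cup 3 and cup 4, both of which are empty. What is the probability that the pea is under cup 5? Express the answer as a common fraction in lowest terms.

Apply Bayes' rule, conditioning on where the pea actually is.
If it is under either of cups 1 and 2 (prior 1/5 each): the dealer has 3 equally likely choices, so probability 1/3; weight (1/5)·(1/3) = 1/15 each.
If it is under either of cups 3 and 4 (prior 1/5 each): that cup was opened and seen not to hold the prize — ruled out; weight (1/5)·0 = 0 each.
If it is under cup 5 (prior 1/5): the dealer has 6 equally likely choices, so probability 1/6; weight (1/5)·(1/6) = 1/30.
The weights sum to 1/6.
So P(the pea under cup 5 | the dealer opened cup 3 and cup 4) = (1/30) / (1/6) = 1/5.

1/5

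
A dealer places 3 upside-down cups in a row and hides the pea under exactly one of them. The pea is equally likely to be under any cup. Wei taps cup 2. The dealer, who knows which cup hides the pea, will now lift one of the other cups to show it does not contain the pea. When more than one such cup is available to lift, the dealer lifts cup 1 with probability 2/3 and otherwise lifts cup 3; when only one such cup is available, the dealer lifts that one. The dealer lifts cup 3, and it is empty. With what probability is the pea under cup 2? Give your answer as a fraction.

1/4

Condition on the true location of the pea.
If it is under cup 1 (prior 1/3): only cup 3 is available, probability 1; weight (1/3)·1 = 1/3.
If it is under cup 2 (prior 1/3): cup 1 is available but not opened, probability 1/3; weight (1/3)·(1/3) = 1/9.
If it is under cup 3 (prior 1/3): the dealer opened cup 3, so this case is ruled out; weight (1/3)·0 = 0.
The weights sum to 4/9.
So P(the pea under cup 2 | the dealer opened cup 3) = (1/9) / (4/9) = 1/4.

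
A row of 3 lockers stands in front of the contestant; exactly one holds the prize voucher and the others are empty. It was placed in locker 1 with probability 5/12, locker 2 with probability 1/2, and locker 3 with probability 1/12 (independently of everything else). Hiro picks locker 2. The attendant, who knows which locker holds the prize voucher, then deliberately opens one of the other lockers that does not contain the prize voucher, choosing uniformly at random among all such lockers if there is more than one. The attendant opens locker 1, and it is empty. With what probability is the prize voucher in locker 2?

3/4

Consider each possible location of the prize voucher in turn.
If it is in locker 1 (prior 5/12): the attendant opened locker 1, so this case is ruled out; weight (5/12)·0 = 0.
If it is in locker 2 (prior 1/2): the attendant has 2 equally likely choices, so probability 1/2; weight (1/2)·(1/2) = 1/4.
If it is in locker 3 (prior 1/12): the attendant has no choice, probability 1; weight (1/12)·1 = 1/12.
The weights sum to 1/3.
So P(the prize voucher in locker 2 | the attendant opened locker 1) = (1/4) / (1/3) = 3/4.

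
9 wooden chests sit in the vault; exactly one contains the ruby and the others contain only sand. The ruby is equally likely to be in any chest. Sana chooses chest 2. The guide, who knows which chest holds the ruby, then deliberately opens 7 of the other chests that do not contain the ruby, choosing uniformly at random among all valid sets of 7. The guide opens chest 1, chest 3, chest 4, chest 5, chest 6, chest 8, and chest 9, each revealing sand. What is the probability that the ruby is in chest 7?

Condition on the true location of the ruby.
If it is in any of chests 1, 3, 4, 5, 6, 8, and 9 (prior 1/9 each): that chest was opened and seen not to hold the prize — ruled out; weight (1/9)·0 = 0 each.
If it is in chest 2 (prior 1/9): the guide has 8 equally likely choices, so probability 1/8; weight (1/9)·(1/8) = 1/72.
If it is in chest 7 (prior 1/9): the guide has no choice, probability 1; weight (1/9)·1 = 1/9.
The weights sum to 1/8.
So P(the ruby in chest 7 | the guide opened chest 1, chest 3, chest 4, chest 5, chest 6, chest 8, and chest 9) = (1/9) / (1/8) = 8/9.

8/9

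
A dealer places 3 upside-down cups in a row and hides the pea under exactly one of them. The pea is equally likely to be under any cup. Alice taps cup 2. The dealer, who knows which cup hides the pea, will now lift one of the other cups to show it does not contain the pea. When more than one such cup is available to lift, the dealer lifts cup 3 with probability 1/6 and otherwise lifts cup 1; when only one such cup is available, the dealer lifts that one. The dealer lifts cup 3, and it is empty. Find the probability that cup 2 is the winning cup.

Apply Bayes' rule, conditioning on where the pea actually is.
If it is under cup 1 (prior 1/3): only cup 3 is available, probability 1; weight (1/3)·1 = 1/3.
If it is under cup 2 (prior 1/3): cup 3 is available, opened with probability 1/6; weight (1/3)·(1/6) = 1/18.
If it is under cup 3 (prior 1/3): the dealer opened cup 3, so this case is ruled out; weight (1/3)·0 = 0.
The weights sum to 7/18.
So P(the pea under cup 2 | the dealer opened cup 3) = (1/18) / (7/18) = 1/7.

1/7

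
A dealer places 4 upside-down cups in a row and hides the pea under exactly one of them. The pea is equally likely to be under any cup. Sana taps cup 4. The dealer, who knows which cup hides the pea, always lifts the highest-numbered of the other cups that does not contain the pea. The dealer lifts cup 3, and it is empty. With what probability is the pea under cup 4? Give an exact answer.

1/3

Apply Bayes' rule, conditioning on where the pea actually is.
If it is under any of cups 1, 2, and 4 (prior 1/4 each): cup 3 is the highest-numbered option available, probability 1; weight (1/4)·1 = 1/4 each.
If it is under cup 3 (prior 1/4): the dealer opened cup 3, so this case is ruled out; weight (1/4)·0 = 0.
The weights sum to 3/4.
So P(the pea under cup 4 | the dealer opened cup 3) = (1/4) / (3/4) = 1/3.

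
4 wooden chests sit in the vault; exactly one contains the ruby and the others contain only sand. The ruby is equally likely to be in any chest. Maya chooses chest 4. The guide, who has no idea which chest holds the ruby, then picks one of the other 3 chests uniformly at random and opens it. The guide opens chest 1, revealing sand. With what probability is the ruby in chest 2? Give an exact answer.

1/3

Consider each possible location of the ruby in turn.
If it is in chest 1 (prior 1/4): the guide opened chest 1, so this case is ruled out; weight (1/4)·0 = 0.
If it is in any of chests 2, 3, and 4 (prior 1/4 each): the guide picks chest 1 with probability 1/3 regardless, and it is not the prize; weight (1/4)·(1/3) = 1/12 each.
The weights sum to 1/4.
So P(the ruby in chest 2 | the guide opened chest 1) = (1/12) / (1/4) = 1/3.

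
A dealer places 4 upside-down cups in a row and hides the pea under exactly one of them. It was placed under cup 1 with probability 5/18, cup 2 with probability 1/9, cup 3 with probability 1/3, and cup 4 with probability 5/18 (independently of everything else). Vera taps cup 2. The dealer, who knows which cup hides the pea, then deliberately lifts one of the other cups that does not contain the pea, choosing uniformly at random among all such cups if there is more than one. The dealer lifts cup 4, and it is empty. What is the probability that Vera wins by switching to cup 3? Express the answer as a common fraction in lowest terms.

Apply Bayes' rule, conditioning on where the pea actually is.
If it is under cup 1 (prior 5/18): the dealer has 2 equally likely choices, so probability 1/2; weight (5/18)·(1/2) = 5/36.
If it is under cup 2 (prior 1/9): the dealer has 3 equally likely choices, so probability 1/3; weight (1/9)·(1/3) = 1/27.
If it is under cup 3 (prior 1/3): the dealer has 2 equally likely choices, so probability 1/2; weight (1/3)·(1/2) = 1/6.
If it is under cup 4 (prior 5/18): the dealer opened cup 4, so this case is ruled out; weight (5/18)·0 = 0.
The weights sum to 37/108.
So P(the pea under cup 3 | the dealer opened cup 4) = (1/6) / (37/108) = 18/37.

18/37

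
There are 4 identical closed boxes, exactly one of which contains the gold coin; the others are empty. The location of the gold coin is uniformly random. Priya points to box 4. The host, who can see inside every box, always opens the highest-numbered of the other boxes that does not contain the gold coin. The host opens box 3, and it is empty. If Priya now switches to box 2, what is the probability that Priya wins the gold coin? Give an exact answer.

1/3

Condition on the true location of the gold coin.
If it is in any of boxes 1, 2, and 4 (prior 1/4 each): box 3 is the highest-numbered option available, probability 1; weight (1/4)·1 = 1/4 each.
If it is in box 3 (prior 1/4): the host opened box 3, so this case is ruled out; weight (1/4)·0 = 0.
The weights sum to 3/4.
So P(the gold coin in box 2 | the host opened box 3) = (1/4) / (3/4) = 1/3.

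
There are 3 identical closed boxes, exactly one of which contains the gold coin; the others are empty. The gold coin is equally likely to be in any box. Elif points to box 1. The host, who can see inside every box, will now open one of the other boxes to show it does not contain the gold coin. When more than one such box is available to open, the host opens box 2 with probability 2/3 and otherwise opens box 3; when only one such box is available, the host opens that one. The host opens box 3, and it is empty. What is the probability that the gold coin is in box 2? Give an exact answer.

3/4

Apply Bayes' rule, conditioning on where the gold coin actually is.
If it is in box 1 (prior 1/3): box 2 is available but not opened, probability 1/3; weight (1/3)·(1/3) = 1/9.
If it is in box 2 (prior 1/3): only box 3 is available, probability 1; weight (1/3)·1 = 1/3.
If it is in box 3 (prior 1/3): the host opened box 3, so this case is ruled out; weight (1/3)·0 = 0.
The weights sum to 4/9.
So P(the gold coin in box 2 | the host opened box 3) = (1/3) / (4/9) = 3/4.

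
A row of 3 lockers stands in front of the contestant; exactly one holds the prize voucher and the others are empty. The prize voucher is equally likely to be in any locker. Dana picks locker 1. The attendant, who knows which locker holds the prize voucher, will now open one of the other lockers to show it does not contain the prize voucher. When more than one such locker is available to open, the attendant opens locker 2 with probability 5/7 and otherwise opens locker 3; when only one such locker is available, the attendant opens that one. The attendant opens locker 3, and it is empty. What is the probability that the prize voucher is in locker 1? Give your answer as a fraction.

Apply Bayes' rule, conditioning on where the prize voucher actually is.
If it is in locker 1 (prior 1/3): locker 2 is available but not opened, probability 2/7; weight (1/3)·(2/7) = 2/21.
If it is in locker 2 (prior 1/3): only locker 3 is available, probability 1; weight (1/3)·1 = 1/3.
If it is in locker 3 (prior 1/3): the attendant opened locker 3, so this case is ruled out; weight (1/3)·0 = 0.
The weights sum to 3/7.
So P(the prize voucher in locker 1 | the attendant opened locker 3) = (2/21) / (3/7) = 2/9.

2/9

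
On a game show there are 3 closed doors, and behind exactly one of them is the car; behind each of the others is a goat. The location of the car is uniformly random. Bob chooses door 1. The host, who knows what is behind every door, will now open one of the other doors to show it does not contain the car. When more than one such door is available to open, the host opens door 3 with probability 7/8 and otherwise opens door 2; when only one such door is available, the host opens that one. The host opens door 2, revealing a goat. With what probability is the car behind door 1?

1/9

Condition on the true location of the car.
If it is behind door 1 (prior 1/3): door 3 is available but not opened, probability 1/8; weight (1/3)·(1/8) = 1/24.
If it is behind door 2 (prior 1/3): the host opened door 2, so this case is ruled out; weight (1/3)·0 = 0.
If it is behind door 3 (prior 1/3): only door 2 is available, probability 1; weight (1/3)·1 = 1/3.
The weights sum to 3/8.
So P(the car behind door 1 | the host opened door 2) = (1/24) / (3/8) = 1/9.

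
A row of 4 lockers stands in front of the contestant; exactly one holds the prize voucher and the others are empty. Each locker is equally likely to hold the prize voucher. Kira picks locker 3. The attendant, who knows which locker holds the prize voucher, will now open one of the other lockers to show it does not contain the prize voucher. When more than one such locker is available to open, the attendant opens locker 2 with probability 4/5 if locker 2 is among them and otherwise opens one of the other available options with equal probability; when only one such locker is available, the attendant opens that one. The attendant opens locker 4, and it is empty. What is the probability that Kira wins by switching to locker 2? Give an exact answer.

Apply Bayes' rule, conditioning on where the prize voucher actually is.
If it is in locker 1 (prior 1/4): locker 2 is available but not opened, probability 1/5; weight (1/4)·(1/5) = 1/20.
If it is in locker 2 (prior 1/4): locker 2 holds the prize so is unavailable; the attendant chooses uniformly among the 2 others, probability 1/2; weight (1/4)·(1/2) = 1/8.
If it is in locker 3 (prior 1/4): locker 2 is available but not opened; locker 4 gets probability (1 − 4/5)/2 = 1/10; weight (1/4)·(1/10) = 1/40.
If it is in locker 4 (prior 1/4): the attendant opened locker 4, so this case is ruled out; weight (1/4)·0 = 0.
The weights sum to 1/5.
So P(the prize voucher in locker 2 | the attendant opened locker 4) = (1/8) / (1/5) = 5/8.

5/8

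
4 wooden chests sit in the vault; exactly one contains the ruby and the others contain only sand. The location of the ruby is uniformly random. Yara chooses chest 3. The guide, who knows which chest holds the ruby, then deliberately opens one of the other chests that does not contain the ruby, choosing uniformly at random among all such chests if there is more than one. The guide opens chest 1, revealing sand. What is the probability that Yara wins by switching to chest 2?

Consider each possible location of the ruby in turn.
If it is in chest 1 (prior 1/4): the guide opened chest 1, so this case is ruled out; weight (1/4)·0 = 0.
If it is in either of chests 2 and 4 (prior 1/4 each): the guide has 2 equally likely choices, so probability 1/2; weight (1/4)·(1/2) = 1/8 each.
If it is in chest 3 (prior 1/4): the guide has 3 equally likely choices, so probability 1/3; weight (1/4)·(1/3) = 1/12.
The weights sum to 1/3.
So P(the ruby in chest 2 | the guide opened chest 1) = (1/8) / (1/3) = 3/8.

3/8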